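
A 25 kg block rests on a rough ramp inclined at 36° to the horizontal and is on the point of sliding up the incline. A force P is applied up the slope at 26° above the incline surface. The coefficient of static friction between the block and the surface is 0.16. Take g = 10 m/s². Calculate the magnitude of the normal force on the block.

N ≈ 121 N

On the verge of sliding up the incline, friction equals μN and acts down the slope.
Perpendicular: N + P sin 26° = W cos 36° = 202.3 N.
Along incline: P cos 26° = W sin 36° + μN  with W sin 36° = 146.9 N.
Solving the pair for P and N: P = 185.1 N, N = 121.1 N (and f = μN = 19.38 N).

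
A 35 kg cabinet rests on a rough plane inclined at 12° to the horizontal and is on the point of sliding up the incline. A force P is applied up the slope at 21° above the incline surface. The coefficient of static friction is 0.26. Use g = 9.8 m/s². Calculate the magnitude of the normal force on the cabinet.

N ≈ 280 N

On the verge of sliding up the incline, friction equals μN and acts down the slope.
Perpendicular: N + P sin 21° = W cos 12° = 335.5 N.
Along incline: P cos 21° = W sin 12° + μN  with W sin 12° = 71.31 N.
Solving the pair for P and N: P = 154.4 N, N = 280.2 N (and f = μN = 72.84 N).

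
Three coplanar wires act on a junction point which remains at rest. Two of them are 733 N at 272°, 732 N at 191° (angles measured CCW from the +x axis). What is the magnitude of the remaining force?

Sum the known components: ΣF_x = -693 N, ΣF_y = -872.2 N.
For equilibrium the remaining force must supply (−ΣF_x, −ΣF_y) = (693, 872.2) N.
Magnitude = √((693)² + (872.2)²) = 1114 N; direction = atan2(872.2, 693) = 51.5°.

F ≈ 1110 N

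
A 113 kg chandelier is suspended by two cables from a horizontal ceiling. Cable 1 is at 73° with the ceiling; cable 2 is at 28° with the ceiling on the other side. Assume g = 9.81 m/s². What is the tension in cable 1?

T_1 ≈ 997 N

Weight W = 113 × 9.81 = 1109 N acts straight down.
Horizontal: T_1 cos 73° = T_2 cos 28°  →  T_2 = 0.3311 T_1.
Vertical: T_1 sin 73° + T_2 sin 28° = 1109.
Substituting the horizontal relation into the vertical equation gives 1.112 T_1 = 1109, so T_1 = 997.1 N.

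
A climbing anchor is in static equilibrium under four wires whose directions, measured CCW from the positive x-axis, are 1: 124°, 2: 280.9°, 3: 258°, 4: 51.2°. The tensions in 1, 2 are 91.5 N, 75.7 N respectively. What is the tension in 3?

T_3 ≈ 65.8 N

Resolve: ΣF_x = 91.5 cos 124° + 75.7 cos 280.9° + T_3 cos 258° + T_4 cos 51.2° = 0.
        ΣF_y = 91.5 sin 124° + 75.7 sin 280.9° + T_3 sin 258° + T_4 sin 51.2° = 0.
The known terms sum to (-36.85, 1.523) N, so -0.2079 T_3 + 0.6266 T_4 = 36.85 and -0.9781 T_3 + 0.7793 T_4 = -1.523.
Solving simultaneously: T_3 = 65.81 N, T_4 = 80.65 N.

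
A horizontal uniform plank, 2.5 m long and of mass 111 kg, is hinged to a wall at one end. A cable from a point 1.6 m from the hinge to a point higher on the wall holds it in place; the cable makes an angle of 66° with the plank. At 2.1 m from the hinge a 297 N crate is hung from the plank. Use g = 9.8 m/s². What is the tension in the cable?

T ≈ 1360 N

Take torques about the hinge: T sin 66° · 1.6 = 111×9.8×1.25 + 297×2.1 = 1983.5 N·m.
So T = 1983.5 / (0.9135 × 1.6) = 1357 N.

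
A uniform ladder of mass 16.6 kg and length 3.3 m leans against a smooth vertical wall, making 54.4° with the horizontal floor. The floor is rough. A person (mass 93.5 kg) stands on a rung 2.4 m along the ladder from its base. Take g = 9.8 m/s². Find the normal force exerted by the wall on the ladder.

N_wall ≈ 535 N

Torques about the foot: N_wall · 3.3 sin 54.4° = 16.6×9.8×1.65 cos 54.4° + 93.5×9.8×2.4 cos 54.4° → N_wall = 535.33 N.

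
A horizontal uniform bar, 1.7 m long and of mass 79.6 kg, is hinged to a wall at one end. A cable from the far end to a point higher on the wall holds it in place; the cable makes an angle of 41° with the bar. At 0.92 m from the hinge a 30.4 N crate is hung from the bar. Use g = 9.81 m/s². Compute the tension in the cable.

T ≈ 620 N

Take torques about the hinge: T sin 41° · 1.7 = 79.6×9.81×0.85 + 30.4×0.92 = 691.71 N·m.
So T = 691.71 / (0.6561 × 1.7) = 620.2 N.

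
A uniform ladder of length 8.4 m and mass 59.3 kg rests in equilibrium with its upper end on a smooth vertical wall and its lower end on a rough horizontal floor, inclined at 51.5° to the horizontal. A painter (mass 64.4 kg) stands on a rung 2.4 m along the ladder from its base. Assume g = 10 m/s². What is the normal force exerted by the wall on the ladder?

Torques about the foot: N_wall · 8.4 sin 51.5° = 59.3×10×4.2 cos 51.5° + 64.4×10×2.4 cos 51.5° → N_wall = 382.21 N.

N_wall ≈ 382 N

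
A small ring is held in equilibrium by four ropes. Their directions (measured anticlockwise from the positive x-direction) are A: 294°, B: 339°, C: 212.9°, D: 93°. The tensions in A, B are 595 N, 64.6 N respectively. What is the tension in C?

Resolve: ΣF_x = 595 cos 294° + 64.6 cos 339° + T_C cos 212.9° + T_D cos 93° = 0.
        ΣF_y = 595 sin 294° + 64.6 sin 339° + T_C sin 212.9° + T_D sin 93° = 0.
The known terms sum to (302.3, -566.7) N, so -0.8396 T_C − 0.0523 T_D = -302.3 and -0.5432 T_C + 0.9986 T_D = 566.7.
Solving simultaneously: T_C = 314 N, T_D = 738.3 N.

T_C ≈ 314 N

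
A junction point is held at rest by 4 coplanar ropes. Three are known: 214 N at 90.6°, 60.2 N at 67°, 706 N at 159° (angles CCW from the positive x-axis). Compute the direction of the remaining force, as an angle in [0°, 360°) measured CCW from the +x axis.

Sum the known components: ΣF_x = -637.8 N, ΣF_y = 522.4 N.
For equilibrium the remaining force must supply (−ΣF_x, −ΣF_y) = (637.8, -522.4) N.
Magnitude = √((637.8)² + (-522.4)²) = 824.5 N; direction = atan2(-522.4, 637.8) = 320.7°.

θ ≈ 321°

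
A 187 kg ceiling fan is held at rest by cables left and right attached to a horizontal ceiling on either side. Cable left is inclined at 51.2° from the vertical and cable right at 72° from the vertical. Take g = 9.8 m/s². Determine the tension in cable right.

T_right ≈ 1710 N

Angles from the horizontal: cable left is 90° − 51.2° = 38.8°, cable right is 90° − 72° = 18°.
Weight W = 187 × 9.8 = 1833 N acts straight down.
Horizontal: T_left cos 38.8° = T_right cos 18°  →  T_left = 1.22 T_right.
Vertical: T_left sin 38.8° + T_right sin 18° = 1833.
Substituting the horizontal relation into the vertical equation gives 1.074 T_right = 1833, so T_right = 1707 N.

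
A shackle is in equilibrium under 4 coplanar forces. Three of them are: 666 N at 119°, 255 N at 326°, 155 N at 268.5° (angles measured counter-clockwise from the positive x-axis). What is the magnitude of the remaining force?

Sum the known components: ΣF_x = -115.5 N, ΣF_y = 285 N.
For equilibrium the remaining force must supply (−ΣF_x, −ΣF_y) = (115.5, -285) N.
Magnitude = √((115.5)² + (-285)²) = 307.5 N; direction = atan2(-285, 115.5) = 292.1°.

F ≈ 307 N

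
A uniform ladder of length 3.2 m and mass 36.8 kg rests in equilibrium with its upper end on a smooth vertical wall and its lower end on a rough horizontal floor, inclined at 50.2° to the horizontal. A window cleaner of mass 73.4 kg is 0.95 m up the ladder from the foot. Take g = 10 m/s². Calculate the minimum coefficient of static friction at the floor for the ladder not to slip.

μ_min ≈ 0.304

ΣF_y = 0: N_floor = 36.8×10 + 73.4×10 = 1102 N.
Torques about the foot: N_wall · 3.2 sin 50.2° = 36.8×10×1.6 cos 50.2° + 73.4×10×0.95 cos 50.2° → N_wall = 334.86 N.
ΣF_x = 0: f_floor = N_wall = 334.86 N.
μ_min = f_floor / N_floor = 334.86 / 1102 = 0.3039.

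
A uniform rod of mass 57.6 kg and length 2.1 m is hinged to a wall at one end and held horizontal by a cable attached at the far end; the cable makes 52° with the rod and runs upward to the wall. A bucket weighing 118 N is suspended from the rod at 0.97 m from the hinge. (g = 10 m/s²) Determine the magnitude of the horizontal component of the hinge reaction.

Take torques about the hinge: T sin 52° · 2.1 = 57.6×10×1.05 + 118×0.97 = 719.26 N·m.
So T = 719.26 / (0.7880 × 2.1) = 434.64 N.
ΣF_x = 0: H_x = T cos 52° = 267.59 N.

H_x ≈ 268 N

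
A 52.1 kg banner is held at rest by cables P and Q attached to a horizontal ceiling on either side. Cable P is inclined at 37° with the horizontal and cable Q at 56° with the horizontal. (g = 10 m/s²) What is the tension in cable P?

T_P ≈ 292 N

Weight W = 52.1 × 10 = 521 N acts straight down.
Horizontal: T_P cos 37° = T_Q cos 56°  →  T_Q = 1.428 T_P.
Vertical: T_P sin 37° + T_Q sin 56° = 521.
Substituting the horizontal relation into the vertical equation gives 1.786 T_P = 521, so T_P = 291.7 N.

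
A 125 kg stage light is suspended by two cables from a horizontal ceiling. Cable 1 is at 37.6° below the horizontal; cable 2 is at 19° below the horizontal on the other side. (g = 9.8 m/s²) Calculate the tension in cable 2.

Weight W = 125 × 9.8 = 1225 N acts straight down.
Horizontal: T_1 cos 37.6° = T_2 cos 19°  →  T_1 = 1.193 T_2.
Vertical: T_1 sin 37.6° + T_2 sin 19° = 1225.
Substituting the horizontal relation into the vertical equation gives 1.054 T_2 = 1225, so T_2 = 1163 N.

T_2 ≈ 1160 N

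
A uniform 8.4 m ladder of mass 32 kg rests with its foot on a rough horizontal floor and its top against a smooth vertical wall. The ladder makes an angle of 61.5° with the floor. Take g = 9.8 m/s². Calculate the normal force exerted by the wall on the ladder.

Torques about the foot: N_wall · 8.4 sin 61.5° = 32×9.8×4.2 cos 61.5° → N_wall = 85.135 N.

N_wall ≈ 85.1 N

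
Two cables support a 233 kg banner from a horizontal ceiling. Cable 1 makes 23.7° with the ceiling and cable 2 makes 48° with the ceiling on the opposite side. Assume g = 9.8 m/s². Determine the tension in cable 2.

Weight W = 233 × 9.8 = 2283 N acts straight down.
Horizontal: T_1 cos 23.7° = T_2 cos 48°  →  T_1 = 0.7308 T_2.
Vertical: T_1 sin 23.7° + T_2 sin 48° = 2283.
Substituting the horizontal relation into the vertical equation gives 1.037 T_2 = 2283, so T_2 = 2202 N.

T_2 ≈ 2200 N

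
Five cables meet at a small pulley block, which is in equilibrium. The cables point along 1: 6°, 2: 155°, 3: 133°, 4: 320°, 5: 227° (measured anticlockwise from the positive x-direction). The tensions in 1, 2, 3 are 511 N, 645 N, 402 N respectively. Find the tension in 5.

T_5 ≈ 250 N

Resolve: ΣF_x = 511 cos 6° + 645 cos 155° + 402 cos 133° + T_4 cos 320° + T_5 cos 227° = 0.
        ΣF_y = 511 sin 6° + 645 sin 155° + 402 sin 133° + T_4 sin 320° + T_5 sin 227° = 0.
The known terms sum to (-350.5, 620) N, so 0.7660 T_4 − 0.6820 T_5 = 350.5 and -0.6428 T_4 − 0.7314 T_5 = -620.
Solving simultaneously: T_4 = 680.1 N, T_5 = 250 N.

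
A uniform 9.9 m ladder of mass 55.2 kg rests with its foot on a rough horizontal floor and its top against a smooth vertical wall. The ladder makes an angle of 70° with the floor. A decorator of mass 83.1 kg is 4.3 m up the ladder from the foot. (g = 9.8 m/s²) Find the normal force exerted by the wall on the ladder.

Torques about the foot: N_wall · 9.9 sin 70° = 55.2×9.8×4.95 cos 70° + 83.1×9.8×4.3 cos 70° → N_wall = 227.19 N.

N_wall ≈ 227 N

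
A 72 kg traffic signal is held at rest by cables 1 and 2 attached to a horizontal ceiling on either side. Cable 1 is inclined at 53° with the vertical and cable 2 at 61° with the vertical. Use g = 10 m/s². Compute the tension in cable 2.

Angles from the horizontal: cable 1 is 90° − 53° = 37°, cable 2 is 90° − 61° = 29°.
Weight W = 72 × 10 = 720 N acts straight down.
Horizontal: T_1 cos 37° = T_2 cos 29°  →  T_1 = 1.095 T_2.
Vertical: T_1 sin 37° + T_2 sin 29° = 720.
Substituting the horizontal relation into the vertical equation gives 1.144 T_2 = 720, so T_2 = 629.4 N.

T_2 ≈ 629 N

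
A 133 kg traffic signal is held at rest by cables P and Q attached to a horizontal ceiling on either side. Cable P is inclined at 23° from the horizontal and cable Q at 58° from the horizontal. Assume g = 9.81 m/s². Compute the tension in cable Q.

Weight W = 133 × 9.81 = 1305 N acts straight down.
Horizontal: T_P cos 23° = T_Q cos 58°  →  T_P = 0.5757 T_Q.
Vertical: T_P sin 23° + T_Q sin 58° = 1305.
Substituting the horizontal relation into the vertical equation gives 1.073 T_Q = 1305, so T_Q = 1216 N.

T_Q ≈ 1220 N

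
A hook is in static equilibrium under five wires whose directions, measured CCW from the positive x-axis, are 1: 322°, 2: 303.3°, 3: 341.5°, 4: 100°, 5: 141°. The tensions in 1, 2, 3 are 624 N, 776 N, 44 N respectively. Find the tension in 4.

Resolve: ΣF_x = 624 cos 322° + 776 cos 303.3° + 44 cos 341.5° + T_4 cos 100° + T_5 cos 141° = 0.
        ΣF_y = 624 sin 322° + 776 sin 303.3° + 44 sin 341.5° + T_4 sin 100° + T_5 sin 141° = 0.
The known terms sum to (959.5, -1047) N, so -0.1736 T_4 − 0.7771 T_5 = -959.5 and 0.9848 T_4 + 0.6293 T_5 = 1047.
Solving simultaneously: T_4 = 319.5 N, T_5 = 1163 N.

T_4 ≈ 320 N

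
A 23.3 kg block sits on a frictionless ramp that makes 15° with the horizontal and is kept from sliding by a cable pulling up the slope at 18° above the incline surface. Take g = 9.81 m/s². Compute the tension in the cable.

Take axes along and perpendicular to the incline. Weight components: W sin 15° = 59.16 N down-slope, W cos 15° = 220.8 N into the surface.
Along incline: T cos 18° = W sin 15° → T = 62.2 N.
Perpendicular: N = W cos 15° − T sin 18° = 201.6 N.

T ≈ 62.2 N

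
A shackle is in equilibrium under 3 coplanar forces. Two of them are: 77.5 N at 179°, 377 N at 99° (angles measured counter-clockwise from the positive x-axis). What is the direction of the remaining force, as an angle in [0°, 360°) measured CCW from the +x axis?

θ ≈ 290°

Sum the known components: ΣF_x = -136.5 N, ΣF_y = 373.7 N.
For equilibrium the remaining force must supply (−ΣF_x, −ΣF_y) = (136.5, -373.7) N.
Magnitude = √((136.5)² + (-373.7)²) = 397.8 N; direction = atan2(-373.7, 136.5) = 290.1°.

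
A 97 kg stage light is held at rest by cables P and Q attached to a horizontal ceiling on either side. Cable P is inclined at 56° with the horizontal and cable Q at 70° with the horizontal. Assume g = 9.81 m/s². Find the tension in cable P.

Weight W = 97 × 9.81 = 951.6 N acts straight down.
Horizontal: T_P cos 56° = T_Q cos 70°  →  T_Q = 1.635 T_P.
Vertical: T_P sin 56° + T_Q sin 70° = 951.6.
Substituting the horizontal relation into the vertical equation gives 2.365 T_P = 951.6, so T_P = 402.3 N.

T_P ≈ 402 N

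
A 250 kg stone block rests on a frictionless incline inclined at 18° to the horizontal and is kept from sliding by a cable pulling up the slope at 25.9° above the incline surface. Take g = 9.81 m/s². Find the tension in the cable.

T ≈ 842 N

Take axes along and perpendicular to the incline. Weight components: W sin 18° = 757.9 N down-slope, W cos 18° = 2332 N into the surface.
Along incline: T cos 25.9° = W sin 18° → T = 842.5 N.
Perpendicular: N = W cos 18° − T sin 25.9° = 1964 N.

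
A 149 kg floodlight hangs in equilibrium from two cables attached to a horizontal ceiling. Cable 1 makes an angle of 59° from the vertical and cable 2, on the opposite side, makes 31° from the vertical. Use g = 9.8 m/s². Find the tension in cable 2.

Angles from the horizontal: cable 1 is 90° − 59° = 31°, cable 2 is 90° − 31° = 59°.
Weight W = 149 × 9.8 = 1460 N acts straight down.
Horizontal: T_1 cos 31° = T_2 cos 59°  →  T_1 = 0.6009 T_2.
Vertical: T_1 sin 31° + T_2 sin 59° = 1460.
Substituting the horizontal relation into the vertical equation gives 1.167 T_2 = 1460, so T_2 = 1252 N.

T_2 ≈ 1250 N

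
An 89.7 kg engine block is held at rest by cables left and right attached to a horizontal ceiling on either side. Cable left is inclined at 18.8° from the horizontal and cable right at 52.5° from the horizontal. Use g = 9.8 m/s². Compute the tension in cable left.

Weight W = 89.7 × 9.8 = 879.1 N acts straight down.
Horizontal: T_left cos 18.8° = T_right cos 52.5°  →  T_right = 1.555 T_left.
Vertical: T_left sin 18.8° + T_right sin 52.5° = 879.1.
Substituting the horizontal relation into the vertical equation gives 1.556 T_left = 879.1, so T_left = 565 N.

T_left ≈ 565 N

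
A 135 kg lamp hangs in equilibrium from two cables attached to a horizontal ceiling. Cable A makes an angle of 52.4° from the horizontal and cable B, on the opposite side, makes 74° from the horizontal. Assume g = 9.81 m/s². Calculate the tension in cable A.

Weight W = 135 × 9.81 = 1324 N acts straight down.
Horizontal: T_A cos 52.4° = T_B cos 74°  →  T_B = 2.214 T_A.
Vertical: T_A sin 52.4° + T_B sin 74° = 1324.
Substituting the horizontal relation into the vertical equation gives 2.92 T_A = 1324, so T_A = 453.5 N.

T_A ≈ 454 N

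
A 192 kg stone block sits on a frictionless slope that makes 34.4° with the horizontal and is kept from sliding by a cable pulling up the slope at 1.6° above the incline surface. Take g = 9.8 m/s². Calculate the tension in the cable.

T ≈ 1060 N

Take axes along and perpendicular to the incline. Weight components: W sin 34.4° = 1063 N down-slope, W cos 34.4° = 1553 N into the surface.
Along incline: T cos 1.6° = W sin 34.4° → T = 1063 N.
Perpendicular: N = W cos 34.4° − T sin 1.6° = 1523 N.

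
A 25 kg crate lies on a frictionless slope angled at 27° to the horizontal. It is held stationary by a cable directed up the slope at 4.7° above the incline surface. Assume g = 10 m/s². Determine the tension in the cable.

T ≈ 114 N

Take axes along and perpendicular to the incline. Weight components: W sin 27° = 113.5 N down-slope, W cos 27° = 222.8 N into the surface.
Along incline: T cos 4.7° = W sin 27° → T = 113.9 N.
Perpendicular: N = W cos 27° − T sin 4.7° = 213.4 N.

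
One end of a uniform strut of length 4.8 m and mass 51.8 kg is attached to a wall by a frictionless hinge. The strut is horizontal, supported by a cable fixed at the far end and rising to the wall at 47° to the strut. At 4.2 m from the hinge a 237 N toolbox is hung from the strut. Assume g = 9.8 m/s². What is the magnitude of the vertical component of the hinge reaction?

Take torques about the hinge: T sin 47° · 4.8 = 51.8×9.8×2.4 + 237×4.2 = 2213.7 N·m.
So T = 2213.7 / (0.7314 × 4.8) = 630.6 N.
ΣF_y = 0: H_y = (51.8×9.8 + 237) − T sin 47° = 744.64 − 461.19 = 283.44 N.

|H_y| ≈ 283 N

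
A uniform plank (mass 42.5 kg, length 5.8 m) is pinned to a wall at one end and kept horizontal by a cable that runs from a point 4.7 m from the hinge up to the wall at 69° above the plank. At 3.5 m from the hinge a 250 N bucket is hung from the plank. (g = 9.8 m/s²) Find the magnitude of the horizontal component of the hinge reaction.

Take torques about the hinge: T sin 69° · 4.7 = 42.5×9.8×2.9 + 250×3.5 = 2082.9 N·m.
So T = 2082.9 / (0.9336 × 4.7) = 474.69 N.
ΣF_x = 0: H_x = T cos 69° = 170.11 N.

H_x ≈ 170 N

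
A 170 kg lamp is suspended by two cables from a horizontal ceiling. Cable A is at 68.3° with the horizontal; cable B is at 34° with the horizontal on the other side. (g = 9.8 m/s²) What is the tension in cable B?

Weight W = 170 × 9.8 = 1666 N acts straight down.
Horizontal: T_A cos 68.3° = T_B cos 34°  →  T_A = 2.242 T_B.
Vertical: T_A sin 68.3° + T_B sin 34° = 1666.
Substituting the horizontal relation into the vertical equation gives 2.642 T_B = 1666, so T_B = 630.5 N.

T_B ≈ 630 N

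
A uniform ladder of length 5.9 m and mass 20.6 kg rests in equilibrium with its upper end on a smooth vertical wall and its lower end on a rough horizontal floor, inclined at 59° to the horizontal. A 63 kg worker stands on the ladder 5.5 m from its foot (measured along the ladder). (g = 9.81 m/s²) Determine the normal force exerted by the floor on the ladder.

ΣF_y = 0: N_floor = 20.6×9.81 + 63×9.81 = 820.12 N.

N_floor ≈ 820 N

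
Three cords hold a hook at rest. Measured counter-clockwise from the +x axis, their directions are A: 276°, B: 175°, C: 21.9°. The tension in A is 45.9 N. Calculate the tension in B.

T_B ≈ 97.6 N

Resolve: ΣF_x = 45.9 cos 276° + T_B cos 175° + T_C cos 21.9° = 0.
        ΣF_y = 45.9 sin 276° + T_B sin 175° + T_C sin 21.9° = 0.
The known terms sum to (4.798, -45.65) N, so -0.9962 T_B + 0.9278 T_C = -4.798 and 0.0872 T_B + 0.3730 T_C = 45.65.
Solving simultaneously: T_B = 97.57 N, T_C = 99.59 N.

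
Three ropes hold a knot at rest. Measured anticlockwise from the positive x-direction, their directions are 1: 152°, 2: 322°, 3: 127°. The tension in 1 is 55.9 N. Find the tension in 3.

Resolve: ΣF_x = 55.9 cos 152° + T_2 cos 322° + T_3 cos 127° = 0.
        ΣF_y = 55.9 sin 152° + T_2 sin 322° + T_3 sin 127° = 0.
The known terms sum to (-49.36, 26.24) N, so 0.7880 T_2 − 0.6018 T_3 = 49.36 and -0.6157 T_2 + 0.7986 T_3 = -26.24.
Solving simultaneously: T_2 = 91.28 N, T_3 = 37.50 N.

T_3 ≈ 37.5 N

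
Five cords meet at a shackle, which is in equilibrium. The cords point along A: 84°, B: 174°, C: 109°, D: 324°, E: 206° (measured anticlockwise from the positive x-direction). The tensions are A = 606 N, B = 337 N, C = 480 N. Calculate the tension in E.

T_E ≈ 715 N

Resolve: ΣF_x = 606 cos 84° + 337 cos 174° + 480 cos 109° + T_D cos 324° + T_E cos 206° = 0.
        ΣF_y = 606 sin 84° + 337 sin 174° + 480 sin 109° + T_D sin 324° + T_E sin 206° = 0.
The known terms sum to (-428.1, 1092) N, so 0.8090 T_D − 0.8988 T_E = 428.1 and -0.5878 T_D − 0.4384 T_E = -1092.
Solving simultaneously: T_D = 1324 N, T_E = 715.4 N.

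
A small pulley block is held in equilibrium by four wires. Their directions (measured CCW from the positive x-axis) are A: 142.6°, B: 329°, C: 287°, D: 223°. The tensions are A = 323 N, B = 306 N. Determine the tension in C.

T_C ≈ 27.1 N

Resolve: ΣF_x = 323 cos 142.6° + 306 cos 329° + T_C cos 287° + T_D cos 223° = 0.
        ΣF_y = 323 sin 142.6° + 306 sin 329° + T_C sin 287° + T_D sin 223° = 0.
The known terms sum to (5.697, 38.58) N, so 0.2924 T_C − 0.7314 T_D = -5.697 and -0.9563 T_C − 0.6820 T_D = -38.58.
Solving simultaneously: T_C = 27.07 N, T_D = 18.61 N.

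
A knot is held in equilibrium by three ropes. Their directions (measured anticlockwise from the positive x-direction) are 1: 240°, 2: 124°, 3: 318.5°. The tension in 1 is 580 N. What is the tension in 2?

Resolve: ΣF_x = 580 cos 240° + T_2 cos 124° + T_3 cos 318.5° = 0.
        ΣF_y = 580 sin 240° + T_2 sin 124° + T_3 sin 318.5° = 0.
The known terms sum to (-290, -502.3) N, so -0.5592 T_2 + 0.7490 T_3 = 290 and 0.8290 T_2 − 0.6626 T_3 = 502.3.
Solving simultaneously: T_2 = 2270 N, T_3 = 2082 N.

T_2 ≈ 2270 N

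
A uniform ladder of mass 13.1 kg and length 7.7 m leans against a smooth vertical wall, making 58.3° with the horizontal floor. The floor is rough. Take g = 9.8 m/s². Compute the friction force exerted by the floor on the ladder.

Torques about the foot: N_wall · 7.7 sin 58.3° = 13.1×9.8×3.85 cos 58.3° → N_wall = 39.645 N.
ΣF_x = 0: f_floor = N_wall = 39.645 N.

f ≈ 39.6 N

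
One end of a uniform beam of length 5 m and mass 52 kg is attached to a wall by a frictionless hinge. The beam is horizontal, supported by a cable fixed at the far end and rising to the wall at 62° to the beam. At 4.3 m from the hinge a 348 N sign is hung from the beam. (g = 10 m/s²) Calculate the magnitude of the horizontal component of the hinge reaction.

H_x ≈ 297 N

Take torques about the hinge: T sin 62° · 5 = 52×10×2.5 + 348×4.3 = 2796.4 N·m.
So T = 2796.4 / (0.8829 × 5) = 633.42 N.
ΣF_x = 0: H_x = T cos 62° = 297.37 N.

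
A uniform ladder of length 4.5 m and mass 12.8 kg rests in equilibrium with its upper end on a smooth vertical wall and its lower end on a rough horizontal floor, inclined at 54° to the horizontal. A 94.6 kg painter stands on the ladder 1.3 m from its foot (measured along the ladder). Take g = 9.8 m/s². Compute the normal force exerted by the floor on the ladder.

N_floor ≈ 1050 N

ΣF_y = 0: N_floor = 12.8×9.8 + 94.6×9.8 = 1052.5 N.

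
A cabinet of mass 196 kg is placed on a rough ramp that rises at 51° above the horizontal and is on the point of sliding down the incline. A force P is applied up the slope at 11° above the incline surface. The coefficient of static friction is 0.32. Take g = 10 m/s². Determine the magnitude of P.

P ≈ 1230 N

On the verge of sliding down the incline, friction equals μN and acts up the slope.
Perpendicular: N + P sin 11° = W cos 51° = 1233 N.
Along incline: P cos 11° + μN = W sin 51° with W sin 51° = 1523 N.
Solving the pair for P and N: P = 1226 N, N = 999.6 N (and f = μN = 319.9 N).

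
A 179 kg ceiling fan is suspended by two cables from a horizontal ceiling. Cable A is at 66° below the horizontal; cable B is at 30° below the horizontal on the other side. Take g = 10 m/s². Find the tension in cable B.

Weight W = 179 × 10 = 1790 N acts straight down.
Horizontal: T_A cos 66° = T_B cos 30°  →  T_A = 2.129 T_B.
Vertical: T_A sin 66° + T_B sin 30° = 1790.
Substituting the horizontal relation into the vertical equation gives 2.445 T_B = 1790, so T_B = 732.1 N.

T_B ≈ 732 N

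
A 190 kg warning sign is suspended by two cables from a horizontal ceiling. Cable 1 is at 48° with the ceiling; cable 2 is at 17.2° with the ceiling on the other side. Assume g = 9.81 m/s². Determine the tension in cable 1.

T_1 ≈ 1960 N

Weight W = 190 × 9.81 = 1864 N acts straight down.
Horizontal: T_1 cos 48° = T_2 cos 17.2°  →  T_2 = 0.7005 T_1.
Vertical: T_1 sin 48° + T_2 sin 17.2° = 1864.
Substituting the horizontal relation into the vertical equation gives 0.9503 T_1 = 1864, so T_1 = 1961 N.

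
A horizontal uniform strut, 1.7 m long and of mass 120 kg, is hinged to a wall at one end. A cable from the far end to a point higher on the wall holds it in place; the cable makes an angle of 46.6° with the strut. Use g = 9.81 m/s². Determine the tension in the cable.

Take torques about the hinge: T sin 46.6° · 1.7 = 120×9.81×0.85 = 1000.6 N·m.
So T = 1000.6 / (0.7266 × 1.7) = 810.1 N.

T ≈ 810 N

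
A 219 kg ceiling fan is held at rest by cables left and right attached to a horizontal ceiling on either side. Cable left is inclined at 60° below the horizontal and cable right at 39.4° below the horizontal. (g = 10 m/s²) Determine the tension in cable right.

Weight W = 219 × 10 = 2190 N acts straight down.
Horizontal: T_left cos 60° = T_right cos 39.4°  →  T_left = 1.545 T_right.
Vertical: T_left sin 60° + T_right sin 39.4° = 2190.
Substituting the horizontal relation into the vertical equation gives 1.973 T_right = 2190, so T_right = 1110 N.

T_right ≈ 1110 N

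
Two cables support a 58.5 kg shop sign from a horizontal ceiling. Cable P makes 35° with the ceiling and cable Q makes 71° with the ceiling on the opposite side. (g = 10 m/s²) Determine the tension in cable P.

T_P ≈ 198 N

Weight W = 58.5 × 10 = 585 N acts straight down.
Horizontal: T_P cos 35° = T_Q cos 71°  →  T_Q = 2.516 T_P.
Vertical: T_P sin 35° + T_Q sin 71° = 585.
Substituting the horizontal relation into the vertical equation gives 2.953 T_P = 585, so T_P = 198.1 N.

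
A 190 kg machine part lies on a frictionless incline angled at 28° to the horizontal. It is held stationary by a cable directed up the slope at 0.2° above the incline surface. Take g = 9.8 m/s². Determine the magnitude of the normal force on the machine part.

N ≈ 1640 N

Take axes along and perpendicular to the incline. Weight components: W sin 28° = 874.2 N down-slope, W cos 28° = 1644 N into the surface.
Along incline: T cos 0.2° = W sin 28° → T = 874.2 N.
Perpendicular: N = W cos 28° − T sin 0.2° = 1641 N.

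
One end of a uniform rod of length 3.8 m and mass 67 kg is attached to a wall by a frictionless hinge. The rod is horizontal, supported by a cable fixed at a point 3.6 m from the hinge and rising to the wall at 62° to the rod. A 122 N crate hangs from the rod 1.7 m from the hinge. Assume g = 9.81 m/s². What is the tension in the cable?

T ≈ 458 N

Take torques about the hinge: T sin 62° · 3.6 = 67×9.81×1.9 + 122×1.7 = 1456.2 N·m.
So T = 1456.2 / (0.8829 × 3.6) = 458.13 N.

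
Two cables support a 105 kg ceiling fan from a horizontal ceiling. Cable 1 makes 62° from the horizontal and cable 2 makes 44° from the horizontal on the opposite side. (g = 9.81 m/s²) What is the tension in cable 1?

T_1 ≈ 771 N

Weight W = 105 × 9.81 = 1030 N acts straight down.
Horizontal: T_1 cos 62° = T_2 cos 44°  →  T_2 = 0.6526 T_1.
Vertical: T_1 sin 62° + T_2 sin 44° = 1030.
Substituting the horizontal relation into the vertical equation gives 1.336 T_1 = 1030, so T_1 = 770.8 N.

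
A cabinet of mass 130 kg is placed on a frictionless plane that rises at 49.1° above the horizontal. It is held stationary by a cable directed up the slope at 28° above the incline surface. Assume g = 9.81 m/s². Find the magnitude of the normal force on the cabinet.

N ≈ 322 N

Take axes along and perpendicular to the incline. Weight components: W sin 49.1° = 963.9 N down-slope, W cos 49.1° = 835 N into the surface.
Along incline: T cos 28° = W sin 49.1° → T = 1092 N.
Perpendicular: N = W cos 49.1° − T sin 28° = 322.5 N.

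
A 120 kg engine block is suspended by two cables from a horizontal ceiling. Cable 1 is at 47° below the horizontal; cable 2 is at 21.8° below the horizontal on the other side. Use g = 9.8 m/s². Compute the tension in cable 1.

Weight W = 120 × 9.8 = 1176 N acts straight down.
Horizontal: T_1 cos 47° = T_2 cos 21.8°  →  T_2 = 0.7345 T_1.
Vertical: T_1 sin 47° + T_2 sin 21.8° = 1176.
Substituting the horizontal relation into the vertical equation gives 1.004 T_1 = 1176, so T_1 = 1171 N.

T_1 ≈ 1170 N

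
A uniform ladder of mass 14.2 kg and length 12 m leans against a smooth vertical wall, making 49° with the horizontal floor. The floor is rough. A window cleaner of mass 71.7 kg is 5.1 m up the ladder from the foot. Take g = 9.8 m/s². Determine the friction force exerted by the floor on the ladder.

f ≈ 320 N

Torques about the foot: N_wall · 12 sin 49° = 14.2×9.8×6 cos 49° + 71.7×9.8×5.1 cos 49° → N_wall = 320.08 N.
ΣF_x = 0: f_floor = N_wall = 320.08 N.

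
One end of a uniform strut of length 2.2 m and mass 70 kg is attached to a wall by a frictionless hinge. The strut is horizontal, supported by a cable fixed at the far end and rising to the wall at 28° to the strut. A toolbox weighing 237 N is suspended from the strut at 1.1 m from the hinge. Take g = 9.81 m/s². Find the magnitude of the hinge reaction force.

|H| ≈ 984 N

Take torques about the hinge: T sin 28° · 2.2 = 70×9.81×1.1 + 237×1.1 = 1016.1 N·m.
So T = 1016.1 / (0.4695 × 2.2) = 983.77 N.
ΣF_x = 0: H_x = T cos 28° = 868.61 N.
ΣF_y = 0: H_y = (70×9.81 + 237) − T sin 28° = 923.7 − 461.85 = 461.85 N.
|H| = √(H_x² + H_y²) = √((868.61)² + (461.85)²) = 983.77 N.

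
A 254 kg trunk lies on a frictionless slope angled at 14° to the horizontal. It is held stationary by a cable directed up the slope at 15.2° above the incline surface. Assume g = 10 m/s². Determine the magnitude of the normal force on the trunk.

N ≈ 2300 N

Take axes along and perpendicular to the incline. Weight components: W sin 14° = 614.5 N down-slope, W cos 14° = 2465 N into the surface.
Along incline: T cos 15.2° = W sin 14° → T = 636.8 N.
Perpendicular: N = W cos 14° − T sin 15.2° = 2298 N.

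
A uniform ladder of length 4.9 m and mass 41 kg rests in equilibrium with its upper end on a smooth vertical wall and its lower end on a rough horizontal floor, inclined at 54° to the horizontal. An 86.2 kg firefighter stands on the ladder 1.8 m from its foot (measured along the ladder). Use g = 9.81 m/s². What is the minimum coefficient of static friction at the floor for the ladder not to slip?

μ_min ≈ 0.298

ΣF_y = 0: N_floor = 41×9.81 + 86.2×9.81 = 1247.8 N.
Torques about the foot: N_wall · 4.9 sin 54° = 41×9.81×2.45 cos 54° + 86.2×9.81×1.8 cos 54° → N_wall = 371.8 N.
ΣF_x = 0: f_floor = N_wall = 371.8 N.
μ_min = f_floor / N_floor = 371.8 / 1247.8 = 0.298.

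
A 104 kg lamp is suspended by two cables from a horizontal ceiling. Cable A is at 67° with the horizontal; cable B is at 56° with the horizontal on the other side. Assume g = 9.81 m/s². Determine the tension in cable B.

Weight W = 104 × 9.81 = 1020 N acts straight down.
Horizontal: T_A cos 67° = T_B cos 56°  →  T_A = 1.431 T_B.
Vertical: T_A sin 67° + T_B sin 56° = 1020.
Substituting the horizontal relation into the vertical equation gives 2.146 T_B = 1020, so T_B = 475.3 N.

T_B ≈ 475 N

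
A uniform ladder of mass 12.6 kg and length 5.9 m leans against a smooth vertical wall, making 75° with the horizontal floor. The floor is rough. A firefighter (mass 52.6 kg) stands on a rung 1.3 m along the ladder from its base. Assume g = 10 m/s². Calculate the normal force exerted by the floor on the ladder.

ΣF_y = 0: N_floor = 12.6×10 + 52.6×10 = 652 N.

N_floor ≈ 652 N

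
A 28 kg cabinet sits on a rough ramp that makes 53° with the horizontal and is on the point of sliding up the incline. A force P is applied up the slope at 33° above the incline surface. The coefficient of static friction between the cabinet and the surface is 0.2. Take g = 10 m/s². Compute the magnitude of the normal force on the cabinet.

On the verge of sliding up the incline, friction equals μN and acts down the slope.
Perpendicular: N + P sin 33° = W cos 53° = 168.5 N.
Along incline: P cos 33° = W sin 53° + μN  with W sin 53° = 223.6 N.
Solving the pair for P and N: P = 271.5 N, N = 20.61 N (and f = μN = 4.122 N).

N ≈ 20.6 N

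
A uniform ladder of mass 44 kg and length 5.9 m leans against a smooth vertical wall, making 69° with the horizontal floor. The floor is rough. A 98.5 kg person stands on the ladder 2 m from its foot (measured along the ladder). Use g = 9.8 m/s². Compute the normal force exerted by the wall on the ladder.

Torques about the foot: N_wall · 5.9 sin 69° = 44×9.8×2.95 cos 69° + 98.5×9.8×2 cos 69° → N_wall = 208.37 N.

N_wall ≈ 208 N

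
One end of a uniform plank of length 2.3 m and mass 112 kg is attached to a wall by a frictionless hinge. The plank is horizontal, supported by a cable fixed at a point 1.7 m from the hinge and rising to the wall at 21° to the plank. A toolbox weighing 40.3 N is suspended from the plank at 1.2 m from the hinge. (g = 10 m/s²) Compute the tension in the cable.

Take torques about the hinge: T sin 21° · 1.7 = 112×10×1.15 + 40.3×1.2 = 1336.4 N·m.
So T = 1336.4 / (0.3584 × 1.7) = 2193.5 N.

T ≈ 2190 N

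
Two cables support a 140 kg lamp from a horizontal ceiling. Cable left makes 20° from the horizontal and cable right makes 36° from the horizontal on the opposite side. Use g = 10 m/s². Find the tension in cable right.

T_right ≈ 1590 N

Weight W = 140 × 10 = 1400 N acts straight down.
Horizontal: T_left cos 20° = T_right cos 36°  →  T_left = 0.8609 T_right.
Vertical: T_left sin 20° + T_right sin 36° = 1400.
Substituting the horizontal relation into the vertical equation gives 0.8822 T_right = 1400, so T_right = 1587 N.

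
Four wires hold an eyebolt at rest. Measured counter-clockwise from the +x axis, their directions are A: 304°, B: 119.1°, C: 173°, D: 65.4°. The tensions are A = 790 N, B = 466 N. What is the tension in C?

T_C ≈ 313 N

Resolve: ΣF_x = 790 cos 304° + 466 cos 119.1° + T_C cos 173° + T_D cos 65.4° = 0.
        ΣF_y = 790 sin 304° + 466 sin 119.1° + T_C sin 173° + T_D sin 65.4° = 0.
The known terms sum to (215.1, -247.8) N, so -0.9925 T_C + 0.4163 T_D = -215.1 and 0.1219 T_C + 0.9092 T_D = 247.8.
Solving simultaneously: T_C = 313.4 N, T_D = 230.5 N.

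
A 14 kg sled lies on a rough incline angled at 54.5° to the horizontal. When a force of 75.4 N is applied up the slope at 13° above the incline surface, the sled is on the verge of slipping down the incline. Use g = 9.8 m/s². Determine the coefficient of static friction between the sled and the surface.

On the verge of sliding down the incline, friction is at its maximum μN and acts up the slope.
Perpendicular to incline: N = W cos 54.5° − P sin 13° = 79.67 − 16.96 = 62.71 N.
Along incline: P cos 13° + μN = W sin 54.5° → μ = (W sin 54.5° − P cos 13°) / N = 0.6096.

μ ≈ 0.610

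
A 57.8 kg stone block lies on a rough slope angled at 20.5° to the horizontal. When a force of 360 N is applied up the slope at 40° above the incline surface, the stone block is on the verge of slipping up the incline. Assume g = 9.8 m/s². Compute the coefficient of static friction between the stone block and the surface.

μ ≈ 0.259

On the verge of sliding up the incline, friction is at its maximum μN and acts down the slope.
Perpendicular to incline: N = W cos 20.5° − P sin 40° = 530.6 − 231.4 = 299.2 N.
Along incline: P cos 40° − μN = W sin 20.5° → μ = −(W sin 20.5° − P cos 40°) / N = 0.2587.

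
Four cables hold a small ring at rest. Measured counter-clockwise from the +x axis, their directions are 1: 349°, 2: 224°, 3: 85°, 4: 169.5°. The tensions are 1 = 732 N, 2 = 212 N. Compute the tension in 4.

T_4 ≈ 592 N

Resolve: ΣF_x = 732 cos 349° + 212 cos 224° + T_3 cos 85° + T_4 cos 169.5° = 0.
        ΣF_y = 732 sin 349° + 212 sin 224° + T_3 sin 85° + T_4 sin 169.5° = 0.
The known terms sum to (566.1, -286.9) N, so 0.0872 T_3 − 0.9833 T_4 = -566.1 and 0.9962 T_3 + 0.1822 T_4 = 286.9.
Solving simultaneously: T_3 = 179.8 N, T_4 = 591.6 N.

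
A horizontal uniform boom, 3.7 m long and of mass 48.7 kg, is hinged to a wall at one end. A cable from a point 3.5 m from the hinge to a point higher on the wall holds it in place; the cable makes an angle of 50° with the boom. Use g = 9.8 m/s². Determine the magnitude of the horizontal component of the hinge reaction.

H_x ≈ 212 N

Take torques about the hinge: T sin 50° · 3.5 = 48.7×9.8×1.85 = 882.93 N·m.
So T = 882.93 / (0.7660 × 3.5) = 329.31 N.
ΣF_x = 0: H_x = T cos 50° = 211.68 N.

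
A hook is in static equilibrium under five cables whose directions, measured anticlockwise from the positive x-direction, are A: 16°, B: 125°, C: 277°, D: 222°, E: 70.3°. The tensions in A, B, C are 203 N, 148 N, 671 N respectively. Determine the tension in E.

T_E ≈ 1040 N

Resolve: ΣF_x = 203 cos 16° + 148 cos 125° + 671 cos 277° + T_D cos 222° + T_E cos 70.3° = 0.
        ΣF_y = 203 sin 16° + 148 sin 125° + 671 sin 277° + T_D sin 222° + T_E sin 70.3° = 0.
The known terms sum to (192, -488.8) N, so -0.7431 T_D + 0.3371 T_E = -192 and -0.6691 T_D + 0.9415 T_E = 488.8.
Solving simultaneously: T_D = 728.9 N, T_E = 1037 N.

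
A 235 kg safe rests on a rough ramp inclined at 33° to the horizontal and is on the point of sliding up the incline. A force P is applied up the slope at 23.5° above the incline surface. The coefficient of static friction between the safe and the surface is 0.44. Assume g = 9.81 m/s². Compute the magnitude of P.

P ≈ 1930 N

On the verge of sliding up the incline, friction equals μN and acts down the slope.
Perpendicular: N + P sin 23.5° = W cos 33° = 1933 N.
Along incline: P cos 23.5° = W sin 33° + μN  with W sin 33° = 1256 N.
Solving the pair for P and N: P = 1928 N, N = 1165 N (and f = μN = 512.5 N).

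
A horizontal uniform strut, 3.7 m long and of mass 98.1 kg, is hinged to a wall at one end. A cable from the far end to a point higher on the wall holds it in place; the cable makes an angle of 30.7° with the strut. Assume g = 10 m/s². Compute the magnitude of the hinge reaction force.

Take torques about the hinge: T sin 30.7° · 3.7 = 98.1×10×1.85 = 1814.9 N·m.
So T = 1814.9 / (0.5105 × 3.7) = 960.74 N.
ΣF_x = 0: H_x = T cos 30.7° = 826.1 N.
ΣF_y = 0: H_y = (98.1×10) − T sin 30.7° = 981 − 490.5 = 490.5 N.
|H| = √(H_x² + H_y²) = √((826.1)² + (490.5)²) = 960.74 N.

|H| ≈ 961 N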